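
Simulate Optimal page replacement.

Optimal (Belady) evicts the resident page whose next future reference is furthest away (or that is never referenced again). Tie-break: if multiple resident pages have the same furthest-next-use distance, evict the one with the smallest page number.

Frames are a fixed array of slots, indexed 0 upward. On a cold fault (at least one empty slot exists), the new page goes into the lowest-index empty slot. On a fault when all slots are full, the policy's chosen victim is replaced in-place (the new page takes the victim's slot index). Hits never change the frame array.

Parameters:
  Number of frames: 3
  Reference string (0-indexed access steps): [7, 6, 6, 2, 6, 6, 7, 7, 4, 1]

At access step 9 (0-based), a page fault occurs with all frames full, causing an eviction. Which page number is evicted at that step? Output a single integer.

Step 0: ref 7 -> FAULT, frames=[7,-,-]
Step 1: ref 6 -> FAULT, frames=[7,6,-]
Step 2: ref 6 -> HIT, frames=[7,6,-]
Step 3: ref 2 -> FAULT, frames=[7,6,2]
Step 4: ref 6 -> HIT, frames=[7,6,2]
Step 5: ref 6 -> HIT, frames=[7,6,2]
Step 6: ref 7 -> HIT, frames=[7,6,2]
Step 7: ref 7 -> HIT, frames=[7,6,2]
Step 8: ref 4 -> FAULT, evict 2, frames=[7,6,4]
Step 9: ref 1 -> FAULT, evict 4, frames=[7,6,1]
At step 9: evicted page 4

Answer: 4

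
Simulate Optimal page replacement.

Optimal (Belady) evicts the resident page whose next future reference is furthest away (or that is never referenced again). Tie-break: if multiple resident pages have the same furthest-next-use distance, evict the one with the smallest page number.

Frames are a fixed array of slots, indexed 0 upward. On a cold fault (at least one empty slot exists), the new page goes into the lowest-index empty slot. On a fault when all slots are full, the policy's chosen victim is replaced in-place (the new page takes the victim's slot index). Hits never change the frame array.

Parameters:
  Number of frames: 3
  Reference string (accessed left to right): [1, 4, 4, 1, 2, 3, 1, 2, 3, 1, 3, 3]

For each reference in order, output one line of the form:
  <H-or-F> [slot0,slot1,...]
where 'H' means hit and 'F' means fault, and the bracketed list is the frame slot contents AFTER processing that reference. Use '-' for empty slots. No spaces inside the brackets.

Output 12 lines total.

F [1,-,-]
F [1,4,-]
H [1,4,-]
H [1,4,-]
F [1,4,2]
F [1,3,2]
H [1,3,2]
H [1,3,2]
H [1,3,2]
H [1,3,2]
H [1,3,2]
H [1,3,2]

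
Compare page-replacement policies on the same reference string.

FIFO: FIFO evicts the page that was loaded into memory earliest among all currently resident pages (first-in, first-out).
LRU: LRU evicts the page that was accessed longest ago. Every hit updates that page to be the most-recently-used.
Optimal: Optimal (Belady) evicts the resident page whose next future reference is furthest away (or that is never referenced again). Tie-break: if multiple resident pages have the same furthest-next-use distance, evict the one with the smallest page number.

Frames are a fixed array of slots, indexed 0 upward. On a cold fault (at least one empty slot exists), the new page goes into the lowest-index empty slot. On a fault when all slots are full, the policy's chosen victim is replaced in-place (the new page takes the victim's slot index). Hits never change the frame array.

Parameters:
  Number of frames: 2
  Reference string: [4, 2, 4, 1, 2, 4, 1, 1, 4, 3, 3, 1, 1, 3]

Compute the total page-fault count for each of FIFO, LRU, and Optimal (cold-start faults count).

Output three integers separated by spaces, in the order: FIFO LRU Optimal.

--- FIFO ---
  step 0: ref 4 -> FAULT, frames=[4,-] (faults so far: 1)
  step 1: ref 2 -> FAULT, frames=[4,2] (faults so far: 2)
  step 2: ref 4 -> HIT, frames=[4,2] (faults so far: 2)
  step 3: ref 1 -> FAULT, evict 4, frames=[1,2] (faults so far: 3)
  step 4: ref 2 -> HIT, frames=[1,2] (faults so far: 3)
  step 5: ref 4 -> FAULT, evict 2, frames=[1,4] (faults so far: 4)
  step 6: ref 1 -> HIT, frames=[1,4] (faults so far: 4)
  step 7: ref 1 -> HIT, frames=[1,4] (faults so far: 4)
  step 8: ref 4 -> HIT, frames=[1,4] (faults so far: 4)
  step 9: ref 3 -> FAULT, evict 1, frames=[3,4] (faults so far: 5)
  step 10: ref 3 -> HIT, frames=[3,4] (faults so far: 5)
  step 11: ref 1 -> FAULT, evict 4, frames=[3,1] (faults so far: 6)
  step 12: ref 1 -> HIT, frames=[3,1] (faults so far: 6)
  step 13: ref 3 -> HIT, frames=[3,1] (faults so far: 6)
  FIFO total faults: 6
--- LRU ---
  step 0: ref 4 -> FAULT, frames=[4,-] (faults so far: 1)
  step 1: ref 2 -> FAULT, frames=[4,2] (faults so far: 2)
  step 2: ref 4 -> HIT, frames=[4,2] (faults so far: 2)
  step 3: ref 1 -> FAULT, evict 2, frames=[4,1] (faults so far: 3)
  step 4: ref 2 -> FAULT, evict 4, frames=[2,1] (faults so far: 4)
  step 5: ref 4 -> FAULT, evict 1, frames=[2,4] (faults so far: 5)
  step 6: ref 1 -> FAULT, evict 2, frames=[1,4] (faults so far: 6)
  step 7: ref 1 -> HIT, frames=[1,4] (faults so far: 6)
  step 8: ref 4 -> HIT, frames=[1,4] (faults so far: 6)
  step 9: ref 3 -> FAULT, evict 1, frames=[3,4] (faults so far: 7)
  step 10: ref 3 -> HIT, frames=[3,4] (faults so far: 7)
  step 11: ref 1 -> FAULT, evict 4, frames=[3,1] (faults so far: 8)
  step 12: ref 1 -> HIT, frames=[3,1] (faults so far: 8)
  step 13: ref 3 -> HIT, frames=[3,1] (faults so far: 8)
  LRU total faults: 8
--- Optimal ---
  step 0: ref 4 -> FAULT, frames=[4,-] (faults so far: 1)
  step 1: ref 2 -> FAULT, frames=[4,2] (faults so far: 2)
  step 2: ref 4 -> HIT, frames=[4,2] (faults so far: 2)
  step 3: ref 1 -> FAULT, evict 4, frames=[1,2] (faults so far: 3)
  step 4: ref 2 -> HIT, frames=[1,2] (faults so far: 3)
  step 5: ref 4 -> FAULT, evict 2, frames=[1,4] (faults so far: 4)
  step 6: ref 1 -> HIT, frames=[1,4] (faults so far: 4)
  step 7: ref 1 -> HIT, frames=[1,4] (faults so far: 4)
  step 8: ref 4 -> HIT, frames=[1,4] (faults so far: 4)
  step 9: ref 3 -> FAULT, evict 4, frames=[1,3] (faults so far: 5)
  step 10: ref 3 -> HIT, frames=[1,3] (faults so far: 5)
  step 11: ref 1 -> HIT, frames=[1,3] (faults so far: 5)
  step 12: ref 1 -> HIT, frames=[1,3] (faults so far: 5)
  step 13: ref 3 -> HIT, frames=[1,3] (faults so far: 5)
  Optimal total faults: 5

Answer: 6 8 5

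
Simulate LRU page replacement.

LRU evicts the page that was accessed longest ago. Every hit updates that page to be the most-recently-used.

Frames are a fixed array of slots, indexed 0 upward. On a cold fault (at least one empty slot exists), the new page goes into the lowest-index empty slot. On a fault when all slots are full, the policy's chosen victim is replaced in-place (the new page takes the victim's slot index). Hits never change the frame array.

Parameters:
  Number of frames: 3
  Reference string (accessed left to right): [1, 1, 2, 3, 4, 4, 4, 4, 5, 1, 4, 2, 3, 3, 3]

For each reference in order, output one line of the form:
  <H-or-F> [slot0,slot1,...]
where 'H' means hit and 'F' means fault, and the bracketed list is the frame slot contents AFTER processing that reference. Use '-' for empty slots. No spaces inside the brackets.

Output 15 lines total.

F [1,-,-]
H [1,-,-]
F [1,2,-]
F [1,2,3]
F [4,2,3]
H [4,2,3]
H [4,2,3]
H [4,2,3]
F [4,5,3]
F [4,5,1]
H [4,5,1]
F [4,2,1]
F [4,2,3]
H [4,2,3]
H [4,2,3]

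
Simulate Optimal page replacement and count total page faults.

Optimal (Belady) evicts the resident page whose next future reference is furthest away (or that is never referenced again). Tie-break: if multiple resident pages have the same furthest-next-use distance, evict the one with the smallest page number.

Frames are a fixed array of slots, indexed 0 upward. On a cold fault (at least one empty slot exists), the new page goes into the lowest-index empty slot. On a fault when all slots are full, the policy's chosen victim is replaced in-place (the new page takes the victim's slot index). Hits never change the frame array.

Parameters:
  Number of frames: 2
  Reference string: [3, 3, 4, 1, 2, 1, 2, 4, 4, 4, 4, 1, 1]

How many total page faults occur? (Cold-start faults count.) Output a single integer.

Step 0: ref 3 → FAULT, frames=[3,-]
Step 1: ref 3 → HIT, frames=[3,-]
Step 2: ref 4 → FAULT, frames=[3,4]
Step 3: ref 1 → FAULT (evict 3), frames=[1,4]
Step 4: ref 2 → FAULT (evict 4), frames=[1,2]
Step 5: ref 1 → HIT, frames=[1,2]
Step 6: ref 2 → HIT, frames=[1,2]
Step 7: ref 4 → FAULT (evict 2), frames=[1,4]
Step 8: ref 4 → HIT, frames=[1,4]
Step 9: ref 4 → HIT, frames=[1,4]
Step 10: ref 4 → HIT, frames=[1,4]
Step 11: ref 1 → HIT, frames=[1,4]
Step 12: ref 1 → HIT, frames=[1,4]
Total faults: 5

Answer: 5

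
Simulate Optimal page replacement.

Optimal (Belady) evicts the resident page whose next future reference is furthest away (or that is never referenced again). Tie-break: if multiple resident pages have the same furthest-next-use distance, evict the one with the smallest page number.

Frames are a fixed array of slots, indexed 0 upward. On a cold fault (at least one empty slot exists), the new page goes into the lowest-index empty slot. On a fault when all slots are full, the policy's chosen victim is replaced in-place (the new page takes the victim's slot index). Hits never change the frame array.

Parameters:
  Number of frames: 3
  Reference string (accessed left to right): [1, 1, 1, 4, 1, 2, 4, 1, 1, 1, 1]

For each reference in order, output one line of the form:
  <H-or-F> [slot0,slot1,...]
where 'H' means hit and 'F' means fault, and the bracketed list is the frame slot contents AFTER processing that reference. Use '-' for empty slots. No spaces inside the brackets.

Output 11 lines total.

F [1,-,-]
H [1,-,-]
H [1,-,-]
F [1,4,-]
H [1,4,-]
F [1,4,2]
H [1,4,2]
H [1,4,2]
H [1,4,2]
H [1,4,2]
H [1,4,2]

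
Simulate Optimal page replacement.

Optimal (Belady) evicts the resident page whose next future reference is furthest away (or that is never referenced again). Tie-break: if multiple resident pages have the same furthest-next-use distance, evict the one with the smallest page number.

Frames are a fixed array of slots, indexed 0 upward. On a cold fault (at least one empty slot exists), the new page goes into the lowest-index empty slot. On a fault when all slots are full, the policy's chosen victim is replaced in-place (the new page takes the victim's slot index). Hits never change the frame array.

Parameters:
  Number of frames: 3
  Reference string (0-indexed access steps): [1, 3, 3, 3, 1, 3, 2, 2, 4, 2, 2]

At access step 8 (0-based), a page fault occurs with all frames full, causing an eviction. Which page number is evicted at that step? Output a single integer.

Answer: 1

Derivation:
Step 0: ref 1 -> FAULT, frames=[1,-,-]
Step 1: ref 3 -> FAULT, frames=[1,3,-]
Step 2: ref 3 -> HIT, frames=[1,3,-]
Step 3: ref 3 -> HIT, frames=[1,3,-]
Step 4: ref 1 -> HIT, frames=[1,3,-]
Step 5: ref 3 -> HIT, frames=[1,3,-]
Step 6: ref 2 -> FAULT, frames=[1,3,2]
Step 7: ref 2 -> HIT, frames=[1,3,2]
Step 8: ref 4 -> FAULT, evict 1, frames=[4,3,2]
At step 8: evicted page 1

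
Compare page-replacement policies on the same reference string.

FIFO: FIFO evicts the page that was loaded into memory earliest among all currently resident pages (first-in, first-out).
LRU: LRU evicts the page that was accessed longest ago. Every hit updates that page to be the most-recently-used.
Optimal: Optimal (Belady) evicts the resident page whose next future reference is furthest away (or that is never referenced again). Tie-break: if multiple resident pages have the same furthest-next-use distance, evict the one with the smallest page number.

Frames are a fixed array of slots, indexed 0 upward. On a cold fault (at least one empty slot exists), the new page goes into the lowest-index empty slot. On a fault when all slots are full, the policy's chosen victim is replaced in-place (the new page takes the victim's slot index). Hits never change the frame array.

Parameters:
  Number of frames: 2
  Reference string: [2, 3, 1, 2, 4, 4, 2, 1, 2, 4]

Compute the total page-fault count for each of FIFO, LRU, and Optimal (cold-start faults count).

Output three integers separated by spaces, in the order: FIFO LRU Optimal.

Answer: 8 7 6

Derivation:
--- FIFO ---
  step 0: ref 2 -> FAULT, frames=[2,-] (faults so far: 1)
  step 1: ref 3 -> FAULT, frames=[2,3] (faults so far: 2)
  step 2: ref 1 -> FAULT, evict 2, frames=[1,3] (faults so far: 3)
  step 3: ref 2 -> FAULT, evict 3, frames=[1,2] (faults so far: 4)
  step 4: ref 4 -> FAULT, evict 1, frames=[4,2] (faults so far: 5)
  step 5: ref 4 -> HIT, frames=[4,2] (faults so far: 5)
  step 6: ref 2 -> HIT, frames=[4,2] (faults so far: 5)
  step 7: ref 1 -> FAULT, evict 2, frames=[4,1] (faults so far: 6)
  step 8: ref 2 -> FAULT, evict 4, frames=[2,1] (faults so far: 7)
  step 9: ref 4 -> FAULT, evict 1, frames=[2,4] (faults so far: 8)
  FIFO total faults: 8
--- LRU ---
  step 0: ref 2 -> FAULT, frames=[2,-] (faults so far: 1)
  step 1: ref 3 -> FAULT, frames=[2,3] (faults so far: 2)
  step 2: ref 1 -> FAULT, evict 2, frames=[1,3] (faults so far: 3)
  step 3: ref 2 -> FAULT, evict 3, frames=[1,2] (faults so far: 4)
  step 4: ref 4 -> FAULT, evict 1, frames=[4,2] (faults so far: 5)
  step 5: ref 4 -> HIT, frames=[4,2] (faults so far: 5)
  step 6: ref 2 -> HIT, frames=[4,2] (faults so far: 5)
  step 7: ref 1 -> FAULT, evict 4, frames=[1,2] (faults so far: 6)
  step 8: ref 2 -> HIT, frames=[1,2] (faults so far: 6)
  step 9: ref 4 -> FAULT, evict 1, frames=[4,2] (faults so far: 7)
  LRU total faults: 7
--- Optimal ---
  step 0: ref 2 -> FAULT, frames=[2,-] (faults so far: 1)
  step 1: ref 3 -> FAULT, frames=[2,3] (faults so far: 2)
  step 2: ref 1 -> FAULT, evict 3, frames=[2,1] (faults so far: 3)
  step 3: ref 2 -> HIT, frames=[2,1] (faults so far: 3)
  step 4: ref 4 -> FAULT, evict 1, frames=[2,4] (faults so far: 4)
  step 5: ref 4 -> HIT, frames=[2,4] (faults so far: 4)
  step 6: ref 2 -> HIT, frames=[2,4] (faults so far: 4)
  step 7: ref 1 -> FAULT, evict 4, frames=[2,1] (faults so far: 5)
  step 8: ref 2 -> HIT, frames=[2,1] (faults so far: 5)
  step 9: ref 4 -> FAULT, evict 1, frames=[2,4] (faults so far: 6)
  Optimal total faults: 6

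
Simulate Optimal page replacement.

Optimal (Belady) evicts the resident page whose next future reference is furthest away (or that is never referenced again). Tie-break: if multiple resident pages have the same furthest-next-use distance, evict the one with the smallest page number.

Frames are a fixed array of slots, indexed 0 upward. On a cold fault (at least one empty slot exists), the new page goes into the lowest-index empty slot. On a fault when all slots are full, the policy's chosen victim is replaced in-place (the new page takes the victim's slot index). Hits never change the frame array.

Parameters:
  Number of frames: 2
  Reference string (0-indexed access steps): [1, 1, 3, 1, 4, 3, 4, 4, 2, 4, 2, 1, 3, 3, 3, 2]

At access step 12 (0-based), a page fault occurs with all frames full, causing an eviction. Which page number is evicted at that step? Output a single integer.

Step 0: ref 1 -> FAULT, frames=[1,-]
Step 1: ref 1 -> HIT, frames=[1,-]
Step 2: ref 3 -> FAULT, frames=[1,3]
Step 3: ref 1 -> HIT, frames=[1,3]
Step 4: ref 4 -> FAULT, evict 1, frames=[4,3]
Step 5: ref 3 -> HIT, frames=[4,3]
Step 6: ref 4 -> HIT, frames=[4,3]
Step 7: ref 4 -> HIT, frames=[4,3]
Step 8: ref 2 -> FAULT, evict 3, frames=[4,2]
Step 9: ref 4 -> HIT, frames=[4,2]
Step 10: ref 2 -> HIT, frames=[4,2]
Step 11: ref 1 -> FAULT, evict 4, frames=[1,2]
Step 12: ref 3 -> FAULT, evict 1, frames=[3,2]
At step 12: evicted page 1

Answer: 1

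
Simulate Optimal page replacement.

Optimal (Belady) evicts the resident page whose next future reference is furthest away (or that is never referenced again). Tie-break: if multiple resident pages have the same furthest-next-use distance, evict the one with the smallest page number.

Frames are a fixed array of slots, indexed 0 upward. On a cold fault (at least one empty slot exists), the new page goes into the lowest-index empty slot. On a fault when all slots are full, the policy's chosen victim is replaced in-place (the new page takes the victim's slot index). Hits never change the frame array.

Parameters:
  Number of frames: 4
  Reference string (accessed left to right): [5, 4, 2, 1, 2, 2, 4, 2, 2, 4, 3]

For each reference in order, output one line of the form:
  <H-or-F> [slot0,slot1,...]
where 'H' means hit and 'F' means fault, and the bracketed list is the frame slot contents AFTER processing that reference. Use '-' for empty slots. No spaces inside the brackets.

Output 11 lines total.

F [5,-,-,-]
F [5,4,-,-]
F [5,4,2,-]
F [5,4,2,1]
H [5,4,2,1]
H [5,4,2,1]
H [5,4,2,1]
H [5,4,2,1]
H [5,4,2,1]
H [5,4,2,1]
F [5,4,2,3]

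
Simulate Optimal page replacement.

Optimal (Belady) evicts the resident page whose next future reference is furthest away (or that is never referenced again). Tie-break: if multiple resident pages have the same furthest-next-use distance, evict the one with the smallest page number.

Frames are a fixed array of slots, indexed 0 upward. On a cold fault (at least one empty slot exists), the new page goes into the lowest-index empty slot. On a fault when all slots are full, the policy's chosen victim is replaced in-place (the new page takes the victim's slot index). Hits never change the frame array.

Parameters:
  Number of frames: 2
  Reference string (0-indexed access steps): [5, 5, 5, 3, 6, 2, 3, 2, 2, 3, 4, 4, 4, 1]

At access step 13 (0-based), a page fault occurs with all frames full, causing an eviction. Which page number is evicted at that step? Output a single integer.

Step 0: ref 5 -> FAULT, frames=[5,-]
Step 1: ref 5 -> HIT, frames=[5,-]
Step 2: ref 5 -> HIT, frames=[5,-]
Step 3: ref 3 -> FAULT, frames=[5,3]
Step 4: ref 6 -> FAULT, evict 5, frames=[6,3]
Step 5: ref 2 -> FAULT, evict 6, frames=[2,3]
Step 6: ref 3 -> HIT, frames=[2,3]
Step 7: ref 2 -> HIT, frames=[2,3]
Step 8: ref 2 -> HIT, frames=[2,3]
Step 9: ref 3 -> HIT, frames=[2,3]
Step 10: ref 4 -> FAULT, evict 2, frames=[4,3]
Step 11: ref 4 -> HIT, frames=[4,3]
Step 12: ref 4 -> HIT, frames=[4,3]
Step 13: ref 1 -> FAULT, evict 3, frames=[4,1]
At step 13: evicted page 3

Answer: 3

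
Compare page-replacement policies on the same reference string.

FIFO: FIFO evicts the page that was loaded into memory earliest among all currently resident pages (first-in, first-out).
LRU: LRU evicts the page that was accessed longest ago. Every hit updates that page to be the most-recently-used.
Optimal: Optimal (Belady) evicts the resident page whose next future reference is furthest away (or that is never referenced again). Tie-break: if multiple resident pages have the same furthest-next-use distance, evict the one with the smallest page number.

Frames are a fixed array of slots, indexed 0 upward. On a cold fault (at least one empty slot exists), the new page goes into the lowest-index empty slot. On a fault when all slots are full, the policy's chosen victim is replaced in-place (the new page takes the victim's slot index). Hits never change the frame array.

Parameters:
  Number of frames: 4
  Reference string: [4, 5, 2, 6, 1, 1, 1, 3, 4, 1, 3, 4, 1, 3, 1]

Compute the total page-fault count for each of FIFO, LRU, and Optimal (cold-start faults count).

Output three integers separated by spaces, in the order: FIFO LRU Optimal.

Answer: 7 7 6

Derivation:
--- FIFO ---
  step 0: ref 4 -> FAULT, frames=[4,-,-,-] (faults so far: 1)
  step 1: ref 5 -> FAULT, frames=[4,5,-,-] (faults so far: 2)
  step 2: ref 2 -> FAULT, frames=[4,5,2,-] (faults so far: 3)
  step 3: ref 6 -> FAULT, frames=[4,5,2,6] (faults so far: 4)
  step 4: ref 1 -> FAULT, evict 4, frames=[1,5,2,6] (faults so far: 5)
  step 5: ref 1 -> HIT, frames=[1,5,2,6] (faults so far: 5)
  step 6: ref 1 -> HIT, frames=[1,5,2,6] (faults so far: 5)
  step 7: ref 3 -> FAULT, evict 5, frames=[1,3,2,6] (faults so far: 6)
  step 8: ref 4 -> FAULT, evict 2, frames=[1,3,4,6] (faults so far: 7)
  step 9: ref 1 -> HIT, frames=[1,3,4,6] (faults so far: 7)
  step 10: ref 3 -> HIT, frames=[1,3,4,6] (faults so far: 7)
  step 11: ref 4 -> HIT, frames=[1,3,4,6] (faults so far: 7)
  step 12: ref 1 -> HIT, frames=[1,3,4,6] (faults so far: 7)
  step 13: ref 3 -> HIT, frames=[1,3,4,6] (faults so far: 7)
  step 14: ref 1 -> HIT, frames=[1,3,4,6] (faults so far: 7)
  FIFO total faults: 7
--- LRU ---
  step 0: ref 4 -> FAULT, frames=[4,-,-,-] (faults so far: 1)
  step 1: ref 5 -> FAULT, frames=[4,5,-,-] (faults so far: 2)
  step 2: ref 2 -> FAULT, frames=[4,5,2,-] (faults so far: 3)
  step 3: ref 6 -> FAULT, frames=[4,5,2,6] (faults so far: 4)
  step 4: ref 1 -> FAULT, evict 4, frames=[1,5,2,6] (faults so far: 5)
  step 5: ref 1 -> HIT, frames=[1,5,2,6] (faults so far: 5)
  step 6: ref 1 -> HIT, frames=[1,5,2,6] (faults so far: 5)
  step 7: ref 3 -> FAULT, evict 5, frames=[1,3,2,6] (faults so far: 6)
  step 8: ref 4 -> FAULT, evict 2, frames=[1,3,4,6] (faults so far: 7)
  step 9: ref 1 -> HIT, frames=[1,3,4,6] (faults so far: 7)
  step 10: ref 3 -> HIT, frames=[1,3,4,6] (faults so far: 7)
  step 11: ref 4 -> HIT, frames=[1,3,4,6] (faults so far: 7)
  step 12: ref 1 -> HIT, frames=[1,3,4,6] (faults so far: 7)
  step 13: ref 3 -> HIT, frames=[1,3,4,6] (faults so far: 7)
  step 14: ref 1 -> HIT, frames=[1,3,4,6] (faults so far: 7)
  LRU total faults: 7
--- Optimal ---
  step 0: ref 4 -> FAULT, frames=[4,-,-,-] (faults so far: 1)
  step 1: ref 5 -> FAULT, frames=[4,5,-,-] (faults so far: 2)
  step 2: ref 2 -> FAULT, frames=[4,5,2,-] (faults so far: 3)
  step 3: ref 6 -> FAULT, frames=[4,5,2,6] (faults so far: 4)
  step 4: ref 1 -> FAULT, evict 2, frames=[4,5,1,6] (faults so far: 5)
  step 5: ref 1 -> HIT, frames=[4,5,1,6] (faults so far: 5)
  step 6: ref 1 -> HIT, frames=[4,5,1,6] (faults so far: 5)
  step 7: ref 3 -> FAULT, evict 5, frames=[4,3,1,6] (faults so far: 6)
  step 8: ref 4 -> HIT, frames=[4,3,1,6] (faults so far: 6)
  step 9: ref 1 -> HIT, frames=[4,3,1,6] (faults so far: 6)
  step 10: ref 3 -> HIT, frames=[4,3,1,6] (faults so far: 6)
  step 11: ref 4 -> HIT, frames=[4,3,1,6] (faults so far: 6)
  step 12: ref 1 -> HIT, frames=[4,3,1,6] (faults so far: 6)
  step 13: ref 3 -> HIT, frames=[4,3,1,6] (faults so far: 6)
  step 14: ref 1 -> HIT, frames=[4,3,1,6] (faults so far: 6)
  Optimal total faults: 6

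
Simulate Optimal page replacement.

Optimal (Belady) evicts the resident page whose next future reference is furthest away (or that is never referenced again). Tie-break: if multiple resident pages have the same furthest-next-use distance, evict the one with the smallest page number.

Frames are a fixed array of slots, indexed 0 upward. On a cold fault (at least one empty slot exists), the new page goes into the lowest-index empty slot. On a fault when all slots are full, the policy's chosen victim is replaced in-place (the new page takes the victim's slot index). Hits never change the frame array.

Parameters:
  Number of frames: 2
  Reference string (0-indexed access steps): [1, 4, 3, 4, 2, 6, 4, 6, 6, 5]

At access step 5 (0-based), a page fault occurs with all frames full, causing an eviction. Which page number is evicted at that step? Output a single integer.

Answer: 2

Derivation:
Step 0: ref 1 -> FAULT, frames=[1,-]
Step 1: ref 4 -> FAULT, frames=[1,4]
Step 2: ref 3 -> FAULT, evict 1, frames=[3,4]
Step 3: ref 4 -> HIT, frames=[3,4]
Step 4: ref 2 -> FAULT, evict 3, frames=[2,4]
Step 5: ref 6 -> FAULT, evict 2, frames=[6,4]
At step 5: evicted page 2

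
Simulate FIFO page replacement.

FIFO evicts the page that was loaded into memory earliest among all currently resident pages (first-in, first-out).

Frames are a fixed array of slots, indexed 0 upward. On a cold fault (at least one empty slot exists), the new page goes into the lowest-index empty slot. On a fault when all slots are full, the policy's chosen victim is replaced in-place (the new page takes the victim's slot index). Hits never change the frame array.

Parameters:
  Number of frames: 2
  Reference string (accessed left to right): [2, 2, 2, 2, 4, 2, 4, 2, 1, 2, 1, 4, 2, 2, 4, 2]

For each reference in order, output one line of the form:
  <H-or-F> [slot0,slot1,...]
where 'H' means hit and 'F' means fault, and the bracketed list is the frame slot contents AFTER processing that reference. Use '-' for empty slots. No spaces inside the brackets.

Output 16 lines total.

F [2,-]
H [2,-]
H [2,-]
H [2,-]
F [2,4]
H [2,4]
H [2,4]
H [2,4]
F [1,4]
F [1,2]
H [1,2]
F [4,2]
H [4,2]
H [4,2]
H [4,2]
H [4,2]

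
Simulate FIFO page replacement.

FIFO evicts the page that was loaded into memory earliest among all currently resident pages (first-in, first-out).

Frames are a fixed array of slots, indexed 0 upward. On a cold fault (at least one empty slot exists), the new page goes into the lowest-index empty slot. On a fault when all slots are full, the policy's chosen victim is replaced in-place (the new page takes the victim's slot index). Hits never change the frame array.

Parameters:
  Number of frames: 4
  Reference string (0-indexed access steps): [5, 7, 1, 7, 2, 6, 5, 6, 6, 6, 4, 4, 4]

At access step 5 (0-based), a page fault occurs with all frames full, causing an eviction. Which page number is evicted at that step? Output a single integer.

Step 0: ref 5 -> FAULT, frames=[5,-,-,-]
Step 1: ref 7 -> FAULT, frames=[5,7,-,-]
Step 2: ref 1 -> FAULT, frames=[5,7,1,-]
Step 3: ref 7 -> HIT, frames=[5,7,1,-]
Step 4: ref 2 -> FAULT, frames=[5,7,1,2]
Step 5: ref 6 -> FAULT, evict 5, frames=[6,7,1,2]
At step 5: evicted page 5

Answer: 5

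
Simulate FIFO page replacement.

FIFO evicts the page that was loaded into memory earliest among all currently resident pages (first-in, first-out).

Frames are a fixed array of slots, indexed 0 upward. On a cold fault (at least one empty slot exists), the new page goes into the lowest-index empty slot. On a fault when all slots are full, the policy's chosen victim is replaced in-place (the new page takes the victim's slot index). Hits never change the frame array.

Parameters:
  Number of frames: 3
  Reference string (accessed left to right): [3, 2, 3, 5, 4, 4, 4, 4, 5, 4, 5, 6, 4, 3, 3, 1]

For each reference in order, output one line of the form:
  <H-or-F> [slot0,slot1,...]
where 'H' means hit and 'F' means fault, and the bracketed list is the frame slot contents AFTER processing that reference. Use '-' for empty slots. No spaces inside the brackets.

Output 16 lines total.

F [3,-,-]
F [3,2,-]
H [3,2,-]
F [3,2,5]
F [4,2,5]
H [4,2,5]
H [4,2,5]
H [4,2,5]
H [4,2,5]
H [4,2,5]
H [4,2,5]
F [4,6,5]
H [4,6,5]
F [4,6,3]
H [4,6,3]
F [1,6,3]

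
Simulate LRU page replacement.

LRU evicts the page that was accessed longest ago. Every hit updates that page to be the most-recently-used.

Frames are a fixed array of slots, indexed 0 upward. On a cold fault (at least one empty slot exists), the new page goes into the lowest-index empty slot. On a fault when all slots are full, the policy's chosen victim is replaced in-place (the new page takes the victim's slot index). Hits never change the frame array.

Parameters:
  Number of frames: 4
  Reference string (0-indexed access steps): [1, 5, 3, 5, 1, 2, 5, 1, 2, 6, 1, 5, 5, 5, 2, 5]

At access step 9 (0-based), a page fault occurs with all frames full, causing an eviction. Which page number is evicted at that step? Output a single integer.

Answer: 3

Derivation:
Step 0: ref 1 -> FAULT, frames=[1,-,-,-]
Step 1: ref 5 -> FAULT, frames=[1,5,-,-]
Step 2: ref 3 -> FAULT, frames=[1,5,3,-]
Step 3: ref 5 -> HIT, frames=[1,5,3,-]
Step 4: ref 1 -> HIT, frames=[1,5,3,-]
Step 5: ref 2 -> FAULT, frames=[1,5,3,2]
Step 6: ref 5 -> HIT, frames=[1,5,3,2]
Step 7: ref 1 -> HIT, frames=[1,5,3,2]
Step 8: ref 2 -> HIT, frames=[1,5,3,2]
Step 9: ref 6 -> FAULT, evict 3, frames=[1,5,6,2]
At step 9: evicted page 3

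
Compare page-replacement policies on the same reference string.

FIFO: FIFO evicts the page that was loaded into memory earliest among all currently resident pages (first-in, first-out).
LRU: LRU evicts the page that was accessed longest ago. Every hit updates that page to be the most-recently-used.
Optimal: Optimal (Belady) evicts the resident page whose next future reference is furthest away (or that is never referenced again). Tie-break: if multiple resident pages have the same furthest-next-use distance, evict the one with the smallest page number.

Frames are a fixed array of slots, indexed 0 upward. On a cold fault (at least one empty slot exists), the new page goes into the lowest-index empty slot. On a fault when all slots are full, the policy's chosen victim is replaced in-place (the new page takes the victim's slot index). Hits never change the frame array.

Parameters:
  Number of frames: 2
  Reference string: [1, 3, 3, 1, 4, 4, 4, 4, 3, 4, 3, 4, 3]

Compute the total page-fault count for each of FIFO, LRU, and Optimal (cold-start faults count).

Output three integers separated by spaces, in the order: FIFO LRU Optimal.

Answer: 3 4 3

Derivation:
--- FIFO ---
  step 0: ref 1 -> FAULT, frames=[1,-] (faults so far: 1)
  step 1: ref 3 -> FAULT, frames=[1,3] (faults so far: 2)
  step 2: ref 3 -> HIT, frames=[1,3] (faults so far: 2)
  step 3: ref 1 -> HIT, frames=[1,3] (faults so far: 2)
  step 4: ref 4 -> FAULT, evict 1, frames=[4,3] (faults so far: 3)
  step 5: ref 4 -> HIT, frames=[4,3] (faults so far: 3)
  step 6: ref 4 -> HIT, frames=[4,3] (faults so far: 3)
  step 7: ref 4 -> HIT, frames=[4,3] (faults so far: 3)
  step 8: ref 3 -> HIT, frames=[4,3] (faults so far: 3)
  step 9: ref 4 -> HIT, frames=[4,3] (faults so far: 3)
  step 10: ref 3 -> HIT, frames=[4,3] (faults so far: 3)
  step 11: ref 4 -> HIT, frames=[4,3] (faults so far: 3)
  step 12: ref 3 -> HIT, frames=[4,3] (faults so far: 3)
  FIFO total faults: 3
--- LRU ---
  step 0: ref 1 -> FAULT, frames=[1,-] (faults so far: 1)
  step 1: ref 3 -> FAULT, frames=[1,3] (faults so far: 2)
  step 2: ref 3 -> HIT, frames=[1,3] (faults so far: 2)
  step 3: ref 1 -> HIT, frames=[1,3] (faults so far: 2)
  step 4: ref 4 -> FAULT, evict 3, frames=[1,4] (faults so far: 3)
  step 5: ref 4 -> HIT, frames=[1,4] (faults so far: 3)
  step 6: ref 4 -> HIT, frames=[1,4] (faults so far: 3)
  step 7: ref 4 -> HIT, frames=[1,4] (faults so far: 3)
  step 8: ref 3 -> FAULT, evict 1, frames=[3,4] (faults so far: 4)
  step 9: ref 4 -> HIT, frames=[3,4] (faults so far: 4)
  step 10: ref 3 -> HIT, frames=[3,4] (faults so far: 4)
  step 11: ref 4 -> HIT, frames=[3,4] (faults so far: 4)
  step 12: ref 3 -> HIT, frames=[3,4] (faults so far: 4)
  LRU total faults: 4
--- Optimal ---
  step 0: ref 1 -> FAULT, frames=[1,-] (faults so far: 1)
  step 1: ref 3 -> FAULT, frames=[1,3] (faults so far: 2)
  step 2: ref 3 -> HIT, frames=[1,3] (faults so far: 2)
  step 3: ref 1 -> HIT, frames=[1,3] (faults so far: 2)
  step 4: ref 4 -> FAULT, evict 1, frames=[4,3] (faults so far: 3)
  step 5: ref 4 -> HIT, frames=[4,3] (faults so far: 3)
  step 6: ref 4 -> HIT, frames=[4,3] (faults so far: 3)
  step 7: ref 4 -> HIT, frames=[4,3] (faults so far: 3)
  step 8: ref 3 -> HIT, frames=[4,3] (faults so far: 3)
  step 9: ref 4 -> HIT, frames=[4,3] (faults so far: 3)
  step 10: ref 3 -> HIT, frames=[4,3] (faults so far: 3)
  step 11: ref 4 -> HIT, frames=[4,3] (faults so far: 3)
  step 12: ref 3 -> HIT, frames=[4,3] (faults so far: 3)
  Optimal total faults: 3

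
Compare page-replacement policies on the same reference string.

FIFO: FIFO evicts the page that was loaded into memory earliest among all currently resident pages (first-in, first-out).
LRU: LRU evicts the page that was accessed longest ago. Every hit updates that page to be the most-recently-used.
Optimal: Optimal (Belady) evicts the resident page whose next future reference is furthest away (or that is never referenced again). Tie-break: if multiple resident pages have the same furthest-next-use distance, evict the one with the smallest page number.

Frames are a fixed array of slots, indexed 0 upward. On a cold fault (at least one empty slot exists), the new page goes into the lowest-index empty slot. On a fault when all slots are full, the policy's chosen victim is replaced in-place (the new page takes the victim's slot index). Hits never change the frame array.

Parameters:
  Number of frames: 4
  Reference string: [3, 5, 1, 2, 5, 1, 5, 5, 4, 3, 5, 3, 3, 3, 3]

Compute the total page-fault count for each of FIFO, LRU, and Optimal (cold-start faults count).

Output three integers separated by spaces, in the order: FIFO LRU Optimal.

--- FIFO ---
  step 0: ref 3 -> FAULT, frames=[3,-,-,-] (faults so far: 1)
  step 1: ref 5 -> FAULT, frames=[3,5,-,-] (faults so far: 2)
  step 2: ref 1 -> FAULT, frames=[3,5,1,-] (faults so far: 3)
  step 3: ref 2 -> FAULT, frames=[3,5,1,2] (faults so far: 4)
  step 4: ref 5 -> HIT, frames=[3,5,1,2] (faults so far: 4)
  step 5: ref 1 -> HIT, frames=[3,5,1,2] (faults so far: 4)
  step 6: ref 5 -> HIT, frames=[3,5,1,2] (faults so far: 4)
  step 7: ref 5 -> HIT, frames=[3,5,1,2] (faults so far: 4)
  step 8: ref 4 -> FAULT, evict 3, frames=[4,5,1,2] (faults so far: 5)
  step 9: ref 3 -> FAULT, evict 5, frames=[4,3,1,2] (faults so far: 6)
  step 10: ref 5 -> FAULT, evict 1, frames=[4,3,5,2] (faults so far: 7)
  step 11: ref 3 -> HIT, frames=[4,3,5,2] (faults so far: 7)
  step 12: ref 3 -> HIT, frames=[4,3,5,2] (faults so far: 7)
  step 13: ref 3 -> HIT, frames=[4,3,5,2] (faults so far: 7)
  step 14: ref 3 -> HIT, frames=[4,3,5,2] (faults so far: 7)
  FIFO total faults: 7
--- LRU ---
  step 0: ref 3 -> FAULT, frames=[3,-,-,-] (faults so far: 1)
  step 1: ref 5 -> FAULT, frames=[3,5,-,-] (faults so far: 2)
  step 2: ref 1 -> FAULT, frames=[3,5,1,-] (faults so far: 3)
  step 3: ref 2 -> FAULT, frames=[3,5,1,2] (faults so far: 4)
  step 4: ref 5 -> HIT, frames=[3,5,1,2] (faults so far: 4)
  step 5: ref 1 -> HIT, frames=[3,5,1,2] (faults so far: 4)
  step 6: ref 5 -> HIT, frames=[3,5,1,2] (faults so far: 4)
  step 7: ref 5 -> HIT, frames=[3,5,1,2] (faults so far: 4)
  step 8: ref 4 -> FAULT, evict 3, frames=[4,5,1,2] (faults so far: 5)
  step 9: ref 3 -> FAULT, evict 2, frames=[4,5,1,3] (faults so far: 6)
  step 10: ref 5 -> HIT, frames=[4,5,1,3] (faults so far: 6)
  step 11: ref 3 -> HIT, frames=[4,5,1,3] (faults so far: 6)
  step 12: ref 3 -> HIT, frames=[4,5,1,3] (faults so far: 6)
  step 13: ref 3 -> HIT, frames=[4,5,1,3] (faults so far: 6)
  step 14: ref 3 -> HIT, frames=[4,5,1,3] (faults so far: 6)
  LRU total faults: 6
--- Optimal ---
  step 0: ref 3 -> FAULT, frames=[3,-,-,-] (faults so far: 1)
  step 1: ref 5 -> FAULT, frames=[3,5,-,-] (faults so far: 2)
  step 2: ref 1 -> FAULT, frames=[3,5,1,-] (faults so far: 3)
  step 3: ref 2 -> FAULT, frames=[3,5,1,2] (faults so far: 4)
  step 4: ref 5 -> HIT, frames=[3,5,1,2] (faults so far: 4)
  step 5: ref 1 -> HIT, frames=[3,5,1,2] (faults so far: 4)
  step 6: ref 5 -> HIT, frames=[3,5,1,2] (faults so far: 4)
  step 7: ref 5 -> HIT, frames=[3,5,1,2] (faults so far: 4)
  step 8: ref 4 -> FAULT, evict 1, frames=[3,5,4,2] (faults so far: 5)
  step 9: ref 3 -> HIT, frames=[3,5,4,2] (faults so far: 5)
  step 10: ref 5 -> HIT, frames=[3,5,4,2] (faults so far: 5)
  step 11: ref 3 -> HIT, frames=[3,5,4,2] (faults so far: 5)
  step 12: ref 3 -> HIT, frames=[3,5,4,2] (faults so far: 5)
  step 13: ref 3 -> HIT, frames=[3,5,4,2] (faults so far: 5)
  step 14: ref 3 -> HIT, frames=[3,5,4,2] (faults so far: 5)
  Optimal total faults: 5

Answer: 7 6 5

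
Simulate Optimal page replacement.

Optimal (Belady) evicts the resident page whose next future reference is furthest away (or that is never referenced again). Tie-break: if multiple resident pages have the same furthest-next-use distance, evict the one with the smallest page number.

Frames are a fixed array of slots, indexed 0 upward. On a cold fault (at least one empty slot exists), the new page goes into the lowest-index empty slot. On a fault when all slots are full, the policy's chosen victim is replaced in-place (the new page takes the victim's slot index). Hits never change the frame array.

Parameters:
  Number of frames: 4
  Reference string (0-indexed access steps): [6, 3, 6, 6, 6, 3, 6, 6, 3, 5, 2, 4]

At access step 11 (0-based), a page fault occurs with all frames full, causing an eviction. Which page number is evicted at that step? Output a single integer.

Answer: 2

Derivation:
Step 0: ref 6 -> FAULT, frames=[6,-,-,-]
Step 1: ref 3 -> FAULT, frames=[6,3,-,-]
Step 2: ref 6 -> HIT, frames=[6,3,-,-]
Step 3: ref 6 -> HIT, frames=[6,3,-,-]
Step 4: ref 6 -> HIT, frames=[6,3,-,-]
Step 5: ref 3 -> HIT, frames=[6,3,-,-]
Step 6: ref 6 -> HIT, frames=[6,3,-,-]
Step 7: ref 6 -> HIT, frames=[6,3,-,-]
Step 8: ref 3 -> HIT, frames=[6,3,-,-]
Step 9: ref 5 -> FAULT, frames=[6,3,5,-]
Step 10: ref 2 -> FAULT, frames=[6,3,5,2]
Step 11: ref 4 -> FAULT, evict 2, frames=[6,3,5,4]
At step 11: evicted page 2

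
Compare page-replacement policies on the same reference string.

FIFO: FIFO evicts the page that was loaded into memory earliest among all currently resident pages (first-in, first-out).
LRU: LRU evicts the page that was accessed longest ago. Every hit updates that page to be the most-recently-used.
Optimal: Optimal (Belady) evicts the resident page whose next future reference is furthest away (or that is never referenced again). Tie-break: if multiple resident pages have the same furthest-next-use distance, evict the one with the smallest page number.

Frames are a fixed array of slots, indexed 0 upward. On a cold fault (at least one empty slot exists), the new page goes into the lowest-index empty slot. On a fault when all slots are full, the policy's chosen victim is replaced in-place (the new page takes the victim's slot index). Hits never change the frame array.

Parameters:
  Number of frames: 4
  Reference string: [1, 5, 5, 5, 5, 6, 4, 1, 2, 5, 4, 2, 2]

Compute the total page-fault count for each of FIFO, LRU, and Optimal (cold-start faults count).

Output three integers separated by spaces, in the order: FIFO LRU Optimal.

Answer: 5 6 5

Derivation:
--- FIFO ---
  step 0: ref 1 -> FAULT, frames=[1,-,-,-] (faults so far: 1)
  step 1: ref 5 -> FAULT, frames=[1,5,-,-] (faults so far: 2)
  step 2: ref 5 -> HIT, frames=[1,5,-,-] (faults so far: 2)
  step 3: ref 5 -> HIT, frames=[1,5,-,-] (faults so far: 2)
  step 4: ref 5 -> HIT, frames=[1,5,-,-] (faults so far: 2)
  step 5: ref 6 -> FAULT, frames=[1,5,6,-] (faults so far: 3)
  step 6: ref 4 -> FAULT, frames=[1,5,6,4] (faults so far: 4)
  step 7: ref 1 -> HIT, frames=[1,5,6,4] (faults so far: 4)
  step 8: ref 2 -> FAULT, evict 1, frames=[2,5,6,4] (faults so far: 5)
  step 9: ref 5 -> HIT, frames=[2,5,6,4] (faults so far: 5)
  step 10: ref 4 -> HIT, frames=[2,5,6,4] (faults so far: 5)
  step 11: ref 2 -> HIT, frames=[2,5,6,4] (faults so far: 5)
  step 12: ref 2 -> HIT, frames=[2,5,6,4] (faults so far: 5)
  FIFO total faults: 5
--- LRU ---
  step 0: ref 1 -> FAULT, frames=[1,-,-,-] (faults so far: 1)
  step 1: ref 5 -> FAULT, frames=[1,5,-,-] (faults so far: 2)
  step 2: ref 5 -> HIT, frames=[1,5,-,-] (faults so far: 2)
  step 3: ref 5 -> HIT, frames=[1,5,-,-] (faults so far: 2)
  step 4: ref 5 -> HIT, frames=[1,5,-,-] (faults so far: 2)
  step 5: ref 6 -> FAULT, frames=[1,5,6,-] (faults so far: 3)
  step 6: ref 4 -> FAULT, frames=[1,5,6,4] (faults so far: 4)
  step 7: ref 1 -> HIT, frames=[1,5,6,4] (faults so far: 4)
  step 8: ref 2 -> FAULT, evict 5, frames=[1,2,6,4] (faults so far: 5)
  step 9: ref 5 -> FAULT, evict 6, frames=[1,2,5,4] (faults so far: 6)
  step 10: ref 4 -> HIT, frames=[1,2,5,4] (faults so far: 6)
  step 11: ref 2 -> HIT, frames=[1,2,5,4] (faults so far: 6)
  step 12: ref 2 -> HIT, frames=[1,2,5,4] (faults so far: 6)
  LRU total faults: 6
--- Optimal ---
  step 0: ref 1 -> FAULT, frames=[1,-,-,-] (faults so far: 1)
  step 1: ref 5 -> FAULT, frames=[1,5,-,-] (faults so far: 2)
  step 2: ref 5 -> HIT, frames=[1,5,-,-] (faults so far: 2)
  step 3: ref 5 -> HIT, frames=[1,5,-,-] (faults so far: 2)
  step 4: ref 5 -> HIT, frames=[1,5,-,-] (faults so far: 2)
  step 5: ref 6 -> FAULT, frames=[1,5,6,-] (faults so far: 3)
  step 6: ref 4 -> FAULT, frames=[1,5,6,4] (faults so far: 4)
  step 7: ref 1 -> HIT, frames=[1,5,6,4] (faults so far: 4)
  step 8: ref 2 -> FAULT, evict 1, frames=[2,5,6,4] (faults so far: 5)
  step 9: ref 5 -> HIT, frames=[2,5,6,4] (faults so far: 5)
  step 10: ref 4 -> HIT, frames=[2,5,6,4] (faults so far: 5)
  step 11: ref 2 -> HIT, frames=[2,5,6,4] (faults so far: 5)
  step 12: ref 2 -> HIT, frames=[2,5,6,4] (faults so far: 5)
  Optimal total faults: 5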